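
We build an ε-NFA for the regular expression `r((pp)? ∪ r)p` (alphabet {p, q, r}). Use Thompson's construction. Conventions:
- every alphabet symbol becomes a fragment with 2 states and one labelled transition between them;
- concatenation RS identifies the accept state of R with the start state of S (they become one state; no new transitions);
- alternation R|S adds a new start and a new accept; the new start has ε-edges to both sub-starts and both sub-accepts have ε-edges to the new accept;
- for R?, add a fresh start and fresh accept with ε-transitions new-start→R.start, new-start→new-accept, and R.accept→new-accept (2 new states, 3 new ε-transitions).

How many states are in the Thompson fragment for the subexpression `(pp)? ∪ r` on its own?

9

Fragment for `(pp)? ∪ r`:
Each of the 3 symbol leaves contributes a 2-state fragment.
  pp = 3 states
  (pp)? = 5 states
  (pp)? ∪ r = 9 states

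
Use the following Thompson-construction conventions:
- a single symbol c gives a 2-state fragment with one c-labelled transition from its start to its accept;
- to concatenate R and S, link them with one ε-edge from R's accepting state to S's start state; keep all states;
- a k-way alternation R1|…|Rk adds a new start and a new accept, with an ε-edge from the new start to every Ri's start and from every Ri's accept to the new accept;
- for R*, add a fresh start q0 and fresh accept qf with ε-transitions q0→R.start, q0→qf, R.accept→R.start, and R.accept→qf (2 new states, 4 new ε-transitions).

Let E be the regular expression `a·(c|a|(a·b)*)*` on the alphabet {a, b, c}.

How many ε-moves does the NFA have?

By structural recursion:
Each of the 5 symbol leaves contributes 0 ε-transitions.
  a·b → 1 ε-transition
  (a·b)* → 5 ε-transitions
  c|a|(a·b)* → 11 ε-transitions
  (c|a|(a·b)*)* → 15 ε-transitions
  a·(c|a|(a·b)*)* → 16 ε-transitions

16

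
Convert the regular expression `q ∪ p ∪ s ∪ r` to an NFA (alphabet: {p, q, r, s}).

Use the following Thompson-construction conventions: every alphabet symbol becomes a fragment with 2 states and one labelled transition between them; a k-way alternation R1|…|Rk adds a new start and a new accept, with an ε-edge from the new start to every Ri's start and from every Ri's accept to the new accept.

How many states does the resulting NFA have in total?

10

Recursing over subexpressions:
Each of the 4 symbol leaves contributes a 2-state fragment.
  q ∪ p ∪ s ∪ r : 10 states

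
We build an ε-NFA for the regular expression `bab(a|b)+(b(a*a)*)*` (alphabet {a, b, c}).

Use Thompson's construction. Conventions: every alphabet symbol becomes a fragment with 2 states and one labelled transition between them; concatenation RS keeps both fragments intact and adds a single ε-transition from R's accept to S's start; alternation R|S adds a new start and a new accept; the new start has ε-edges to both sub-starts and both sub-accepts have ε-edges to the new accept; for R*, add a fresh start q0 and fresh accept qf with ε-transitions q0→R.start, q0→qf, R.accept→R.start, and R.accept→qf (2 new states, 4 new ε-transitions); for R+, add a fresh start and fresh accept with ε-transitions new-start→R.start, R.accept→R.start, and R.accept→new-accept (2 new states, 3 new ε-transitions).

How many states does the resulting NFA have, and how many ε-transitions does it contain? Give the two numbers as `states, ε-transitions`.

26, 25

By structural recursion:
Each of the 8 symbol leaves contributes 2 states and 0 ε-transitions.
  a|b : 6 states, 4 ε-transitions
  (a|b)+ : 8 states, 7 ε-transitions
  a* : 4 states, 4 ε-transitions
  a*a : 6 states, 5 ε-transitions
  (a*a)* : 8 states, 9 ε-transitions
  b(a*a)* : 10 states, 10 ε-transitions
  (b(a*a)*)* : 12 states, 14 ε-transitions
  bab(a|b)+(b(a*a)*)* : 26 states, 25 ε-transitions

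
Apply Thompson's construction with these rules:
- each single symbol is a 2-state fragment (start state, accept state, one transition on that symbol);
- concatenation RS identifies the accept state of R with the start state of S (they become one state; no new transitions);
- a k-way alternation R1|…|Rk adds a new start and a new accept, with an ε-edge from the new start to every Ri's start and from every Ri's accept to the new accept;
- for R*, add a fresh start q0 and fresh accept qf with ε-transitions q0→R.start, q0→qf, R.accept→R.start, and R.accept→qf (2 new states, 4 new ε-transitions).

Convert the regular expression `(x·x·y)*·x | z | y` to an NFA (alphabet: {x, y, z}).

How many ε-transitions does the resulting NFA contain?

10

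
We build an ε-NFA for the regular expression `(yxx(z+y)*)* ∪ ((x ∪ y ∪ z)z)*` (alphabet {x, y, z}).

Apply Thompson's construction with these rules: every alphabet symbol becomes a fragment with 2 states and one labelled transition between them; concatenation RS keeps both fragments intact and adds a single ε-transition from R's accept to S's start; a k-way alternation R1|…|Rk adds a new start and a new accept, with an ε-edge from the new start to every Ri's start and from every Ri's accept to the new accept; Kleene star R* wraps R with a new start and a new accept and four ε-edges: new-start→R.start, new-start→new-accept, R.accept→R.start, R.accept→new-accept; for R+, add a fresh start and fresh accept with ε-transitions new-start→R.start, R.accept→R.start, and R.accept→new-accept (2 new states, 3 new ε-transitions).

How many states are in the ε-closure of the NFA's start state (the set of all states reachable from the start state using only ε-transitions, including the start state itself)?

11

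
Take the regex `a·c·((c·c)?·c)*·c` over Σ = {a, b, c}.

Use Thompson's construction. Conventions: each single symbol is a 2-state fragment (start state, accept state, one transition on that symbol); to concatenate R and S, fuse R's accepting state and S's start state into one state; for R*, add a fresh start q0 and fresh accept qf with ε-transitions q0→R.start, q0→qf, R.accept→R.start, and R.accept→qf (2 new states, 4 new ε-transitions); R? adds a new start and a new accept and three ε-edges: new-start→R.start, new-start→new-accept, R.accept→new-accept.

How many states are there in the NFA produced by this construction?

11

Bottom-up over the parse tree:
Each of the 6 symbol leaves contributes a 2-state fragment.
  c·c — 3 states
  (c·c)? — 5 states
  (c·c)?·c — 6 states
  ((c·c)?·c)* — 8 states
  a·c·((c·c)?·c)*·c — 11 states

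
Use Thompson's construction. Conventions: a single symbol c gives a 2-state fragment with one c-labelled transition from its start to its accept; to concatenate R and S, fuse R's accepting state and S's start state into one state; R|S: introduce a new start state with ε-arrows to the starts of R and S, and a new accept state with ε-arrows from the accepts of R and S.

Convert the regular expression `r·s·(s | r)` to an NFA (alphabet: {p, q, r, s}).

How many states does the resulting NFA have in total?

8

By structural recursion:
Each of the 4 symbol leaves contributes a 2-state fragment.
  s | r : 6 states
  r·s·(s | r) : 8 states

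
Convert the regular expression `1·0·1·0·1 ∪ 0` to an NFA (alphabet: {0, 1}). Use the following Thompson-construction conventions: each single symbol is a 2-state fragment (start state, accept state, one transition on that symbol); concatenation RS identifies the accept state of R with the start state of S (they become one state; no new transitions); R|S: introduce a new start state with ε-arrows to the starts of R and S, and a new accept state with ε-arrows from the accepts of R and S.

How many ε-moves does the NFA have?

4

By structural recursion:
Each of the 6 symbol leaves contributes 0 ε-transitions.
  1·0·1·0·1 = 0 ε-transitions
  1·0·1·0·1 ∪ 0 = 4 ε-transitions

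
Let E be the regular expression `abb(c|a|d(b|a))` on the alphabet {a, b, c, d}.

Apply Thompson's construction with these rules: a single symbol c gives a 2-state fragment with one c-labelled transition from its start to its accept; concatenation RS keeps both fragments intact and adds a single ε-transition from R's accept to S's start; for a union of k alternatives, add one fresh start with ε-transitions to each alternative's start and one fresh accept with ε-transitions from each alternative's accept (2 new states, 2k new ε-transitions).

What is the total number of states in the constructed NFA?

20

Recursing over subexpressions:
Each of the 8 symbol leaves contributes a 2-state fragment.
  b|a = 6 states
  d(b|a) = 8 states
  c|a|d(b|a) = 14 states
  abb(c|a|d(b|a)) = 20 states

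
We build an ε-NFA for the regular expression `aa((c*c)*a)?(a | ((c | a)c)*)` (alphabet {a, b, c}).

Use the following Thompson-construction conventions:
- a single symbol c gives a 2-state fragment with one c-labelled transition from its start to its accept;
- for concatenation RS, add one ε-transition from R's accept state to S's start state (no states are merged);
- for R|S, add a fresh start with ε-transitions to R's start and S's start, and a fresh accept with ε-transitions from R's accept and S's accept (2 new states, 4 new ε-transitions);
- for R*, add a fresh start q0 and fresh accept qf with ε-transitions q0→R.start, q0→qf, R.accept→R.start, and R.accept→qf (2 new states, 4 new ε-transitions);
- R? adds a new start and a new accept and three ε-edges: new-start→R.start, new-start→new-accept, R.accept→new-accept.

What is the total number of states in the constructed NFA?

Per subexpression:
Each of the 9 symbol leaves contributes a 2-state fragment.
  c* = 4 states
  c*c = 6 states
  (c*c)* = 8 states
  (c*c)*a = 10 states
  ((c*c)*a)? = 12 states
  c | a = 6 states
  (c | a)c = 8 states
  ((c | a)c)* = 10 states
  a | ((c | a)c)* = 14 states
  aa((c*c)*a)?(a | ((c | a)c)*) = 30 states

30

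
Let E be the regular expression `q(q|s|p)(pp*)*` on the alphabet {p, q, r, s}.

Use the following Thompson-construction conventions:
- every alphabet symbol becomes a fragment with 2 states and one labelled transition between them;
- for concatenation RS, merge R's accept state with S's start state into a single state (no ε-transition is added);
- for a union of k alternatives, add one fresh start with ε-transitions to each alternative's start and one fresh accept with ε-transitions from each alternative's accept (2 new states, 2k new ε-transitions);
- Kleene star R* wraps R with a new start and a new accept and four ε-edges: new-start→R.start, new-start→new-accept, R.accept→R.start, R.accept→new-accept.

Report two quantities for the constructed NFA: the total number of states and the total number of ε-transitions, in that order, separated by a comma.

Building bottom-up:
Each of the 6 symbol leaves contributes 2 states and 0 ε-transitions.
  q|s|p = 8 states, 6 ε-transitions
  p* = 4 states, 4 ε-transitions
  pp* = 5 states, 4 ε-transitions
  (pp*)* = 7 states, 8 ε-transitions
  q(q|s|p)(pp*)* = 15 states, 14 ε-transitions

15, 14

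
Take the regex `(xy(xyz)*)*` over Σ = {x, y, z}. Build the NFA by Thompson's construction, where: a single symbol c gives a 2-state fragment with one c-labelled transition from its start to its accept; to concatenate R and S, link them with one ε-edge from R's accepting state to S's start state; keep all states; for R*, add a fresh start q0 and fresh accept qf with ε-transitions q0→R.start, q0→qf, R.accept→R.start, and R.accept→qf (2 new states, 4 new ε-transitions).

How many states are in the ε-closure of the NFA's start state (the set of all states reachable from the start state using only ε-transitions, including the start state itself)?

Compute the ε-closure size of each fragment's start state recursively; a symbol fragment's start has no outgoing ε-edge, so its closure is just itself (size 1).
  xyz — same as the first factor's closure: |closure| = 1
  (xyz)* — |closure| = 1 (new start) + 1 (body) + 1 (new accept) = 3
  xy(xyz)* — |closure| equals the left operand's closure size = 1 (its accept is not ε-reachable, so the closure stops there)
  (xy(xyz)*)* — the star's fresh start ε-reaches both the body's start and the fresh accept: |closure| = 2 + 1 = 3

3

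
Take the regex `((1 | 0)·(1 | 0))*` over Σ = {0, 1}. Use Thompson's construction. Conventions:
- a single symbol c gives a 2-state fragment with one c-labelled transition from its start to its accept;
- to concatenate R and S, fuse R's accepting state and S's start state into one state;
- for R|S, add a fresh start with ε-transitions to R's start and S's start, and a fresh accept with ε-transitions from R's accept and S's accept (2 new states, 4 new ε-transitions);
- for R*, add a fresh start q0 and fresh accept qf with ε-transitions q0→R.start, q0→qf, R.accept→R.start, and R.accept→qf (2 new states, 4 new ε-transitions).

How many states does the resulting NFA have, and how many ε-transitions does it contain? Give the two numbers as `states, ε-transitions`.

13, 12

By structural recursion:
Each of the 4 symbol leaves contributes 2 states and 0 ε-transitions.
  1 | 0 = 6 states, 4 ε-transitions
  1 | 0 = 6 states, 4 ε-transitions
  (1 | 0)·(1 | 0) = 11 states, 8 ε-transitions
  ((1 | 0)·(1 | 0))* = 13 states, 12 ε-transitions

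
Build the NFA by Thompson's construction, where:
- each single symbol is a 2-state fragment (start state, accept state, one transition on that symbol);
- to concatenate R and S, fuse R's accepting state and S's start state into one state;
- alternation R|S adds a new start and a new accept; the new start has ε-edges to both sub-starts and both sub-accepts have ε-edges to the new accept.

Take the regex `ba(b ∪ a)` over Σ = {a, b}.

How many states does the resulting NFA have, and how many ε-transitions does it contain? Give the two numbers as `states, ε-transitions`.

8, 4

Recursing over subexpressions:
Each of the 4 symbol leaves contributes 2 states and 0 ε-transitions.
  b ∪ a → 6 states, 4 ε-transitions
  ba(b ∪ a) → 8 states, 4 ε-transitions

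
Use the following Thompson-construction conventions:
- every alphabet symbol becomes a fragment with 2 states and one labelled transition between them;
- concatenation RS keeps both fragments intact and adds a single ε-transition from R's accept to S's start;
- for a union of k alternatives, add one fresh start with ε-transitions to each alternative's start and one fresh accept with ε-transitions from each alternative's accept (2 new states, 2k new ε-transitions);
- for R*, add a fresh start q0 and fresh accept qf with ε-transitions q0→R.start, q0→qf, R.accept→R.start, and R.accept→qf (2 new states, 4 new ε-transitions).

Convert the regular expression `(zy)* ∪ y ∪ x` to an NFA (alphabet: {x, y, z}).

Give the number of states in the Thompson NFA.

12

By structural recursion:
Each of the 4 symbol leaves contributes a 2-state fragment.
  zy — 4 states
  (zy)* — 6 states
  (zy)* ∪ y ∪ x — 12 states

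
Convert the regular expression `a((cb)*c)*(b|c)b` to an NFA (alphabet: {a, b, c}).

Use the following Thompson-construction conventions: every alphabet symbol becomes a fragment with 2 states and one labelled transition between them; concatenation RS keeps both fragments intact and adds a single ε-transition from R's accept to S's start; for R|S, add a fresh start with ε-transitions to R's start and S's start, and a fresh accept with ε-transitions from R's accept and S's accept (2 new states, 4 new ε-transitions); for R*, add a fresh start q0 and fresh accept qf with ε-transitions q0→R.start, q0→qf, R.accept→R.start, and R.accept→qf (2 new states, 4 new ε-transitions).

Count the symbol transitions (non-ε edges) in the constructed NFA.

7

Per subexpression:
Each of the 7 symbol leaves contributes exactly 1 symbol transition.
  cb : 2 symbol transitions
  (cb)* : 2 symbol transitions
  (cb)*c : 3 symbol transitions
  ((cb)*c)* : 3 symbol transitions
  b|c : 2 symbol transitions
  a((cb)*c)*(b|c)b : 7 symbol transitions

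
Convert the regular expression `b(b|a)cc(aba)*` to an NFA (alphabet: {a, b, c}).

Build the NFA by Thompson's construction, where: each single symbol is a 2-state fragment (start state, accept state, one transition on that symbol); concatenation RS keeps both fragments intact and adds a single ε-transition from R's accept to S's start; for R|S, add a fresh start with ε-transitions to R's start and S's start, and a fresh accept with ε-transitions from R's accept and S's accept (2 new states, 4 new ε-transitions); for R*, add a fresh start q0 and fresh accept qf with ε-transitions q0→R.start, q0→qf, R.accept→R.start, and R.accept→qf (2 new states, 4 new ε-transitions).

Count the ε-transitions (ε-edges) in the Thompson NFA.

Per subexpression:
Each of the 8 symbol leaves contributes 0 ε-transitions.
  b|a : 4 ε-transitions
  aba : 2 ε-transitions
  (aba)* : 6 ε-transitions
  b(b|a)cc(aba)* : 14 ε-transitions

14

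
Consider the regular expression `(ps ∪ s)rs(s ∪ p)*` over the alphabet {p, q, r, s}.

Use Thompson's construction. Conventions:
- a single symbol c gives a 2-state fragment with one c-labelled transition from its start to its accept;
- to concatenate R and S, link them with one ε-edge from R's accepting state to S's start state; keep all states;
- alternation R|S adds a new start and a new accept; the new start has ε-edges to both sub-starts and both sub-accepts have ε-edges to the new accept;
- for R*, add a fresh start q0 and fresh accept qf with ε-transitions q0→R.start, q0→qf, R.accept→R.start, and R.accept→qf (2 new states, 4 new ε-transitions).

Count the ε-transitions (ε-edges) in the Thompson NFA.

16

Recursing over subexpressions:
Each of the 7 symbol leaves contributes 0 ε-transitions.
  ps = 1 ε-transition
  ps ∪ s = 5 ε-transitions
  s ∪ p = 4 ε-transitions
  (s ∪ p)* = 8 ε-transitions
  (ps ∪ s)rs(s ∪ p)* = 16 ε-transitions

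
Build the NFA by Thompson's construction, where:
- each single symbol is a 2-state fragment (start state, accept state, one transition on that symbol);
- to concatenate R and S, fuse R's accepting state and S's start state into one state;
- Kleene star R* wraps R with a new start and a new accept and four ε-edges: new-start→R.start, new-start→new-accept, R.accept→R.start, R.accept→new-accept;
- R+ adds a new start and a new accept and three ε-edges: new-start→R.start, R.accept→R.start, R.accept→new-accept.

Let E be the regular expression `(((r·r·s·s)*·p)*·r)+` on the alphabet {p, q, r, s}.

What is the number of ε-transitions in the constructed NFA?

11

Bottom-up over the parse tree:
Each of the 6 symbol leaves contributes 0 ε-transitions.
  r·r·s·s → 0 ε-transitions
  (r·r·s·s)* → 4 ε-transitions
  (r·r·s·s)*·p → 4 ε-transitions
  ((r·r·s·s)*·p)* → 8 ε-transitions
  ((r·r·s·s)*·p)*·r → 8 ε-transitions
  (((r·r·s·s)*·p)*·r)+ → 11 ε-transitions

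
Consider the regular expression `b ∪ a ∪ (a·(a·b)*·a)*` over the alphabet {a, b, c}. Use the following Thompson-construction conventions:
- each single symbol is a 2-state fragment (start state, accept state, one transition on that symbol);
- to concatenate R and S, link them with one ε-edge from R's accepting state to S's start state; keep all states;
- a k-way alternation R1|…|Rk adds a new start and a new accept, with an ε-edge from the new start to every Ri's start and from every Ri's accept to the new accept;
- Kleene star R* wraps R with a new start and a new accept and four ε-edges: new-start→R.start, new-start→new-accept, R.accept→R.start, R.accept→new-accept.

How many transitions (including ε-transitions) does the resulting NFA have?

Recursing over subexpressions:
Each of the 6 symbol leaves contributes 1 transition (1 symbol, 0 ε).
  a·b : 3 transitions (2 symbol, 1 ε)
  (a·b)* : 7 transitions (2 symbol, 5 ε)
  a·(a·b)*·a : 11 transitions (4 symbol, 7 ε)
  (a·(a·b)*·a)* : 15 transitions (4 symbol, 11 ε)
  b ∪ a ∪ (a·(a·b)*·a)* : 23 transitions (6 symbol, 17 ε)

23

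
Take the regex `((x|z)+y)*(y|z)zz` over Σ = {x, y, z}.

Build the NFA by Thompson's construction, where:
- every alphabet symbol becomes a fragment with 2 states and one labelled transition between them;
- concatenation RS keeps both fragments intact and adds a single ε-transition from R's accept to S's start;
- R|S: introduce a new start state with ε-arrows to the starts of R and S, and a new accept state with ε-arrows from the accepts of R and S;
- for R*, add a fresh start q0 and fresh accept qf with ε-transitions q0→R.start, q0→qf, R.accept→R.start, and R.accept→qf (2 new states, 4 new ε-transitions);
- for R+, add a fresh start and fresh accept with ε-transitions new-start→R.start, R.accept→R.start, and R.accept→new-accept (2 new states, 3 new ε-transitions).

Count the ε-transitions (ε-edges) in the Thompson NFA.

19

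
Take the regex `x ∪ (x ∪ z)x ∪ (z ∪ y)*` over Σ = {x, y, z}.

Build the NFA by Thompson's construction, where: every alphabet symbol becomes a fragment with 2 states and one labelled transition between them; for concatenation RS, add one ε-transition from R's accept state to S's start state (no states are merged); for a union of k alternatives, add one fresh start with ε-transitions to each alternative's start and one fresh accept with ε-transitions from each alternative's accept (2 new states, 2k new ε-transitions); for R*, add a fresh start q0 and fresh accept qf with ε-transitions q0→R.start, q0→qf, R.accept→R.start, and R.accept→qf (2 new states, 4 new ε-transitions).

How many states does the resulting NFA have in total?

Building bottom-up:
Each of the 6 symbol leaves contributes a 2-state fragment.
  x ∪ z = 6 states
  (x ∪ z)x = 8 states
  z ∪ y = 6 states
  (z ∪ y)* = 8 states
  x ∪ (x ∪ z)x ∪ (z ∪ y)* = 20 states

20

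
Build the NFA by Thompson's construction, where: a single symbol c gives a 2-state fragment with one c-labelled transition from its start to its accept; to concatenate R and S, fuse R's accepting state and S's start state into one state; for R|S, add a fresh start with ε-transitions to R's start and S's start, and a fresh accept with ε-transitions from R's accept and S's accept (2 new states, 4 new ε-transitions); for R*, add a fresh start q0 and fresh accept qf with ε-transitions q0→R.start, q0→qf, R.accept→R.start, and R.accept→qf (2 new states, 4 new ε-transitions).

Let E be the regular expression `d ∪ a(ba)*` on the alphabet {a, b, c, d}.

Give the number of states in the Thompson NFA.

10

Bottom-up over the parse tree:
Each of the 4 symbol leaves contributes a 2-state fragment.
  ba = 3 states
  (ba)* = 5 states
  a(ba)* = 6 states
  d ∪ a(ba)* = 10 states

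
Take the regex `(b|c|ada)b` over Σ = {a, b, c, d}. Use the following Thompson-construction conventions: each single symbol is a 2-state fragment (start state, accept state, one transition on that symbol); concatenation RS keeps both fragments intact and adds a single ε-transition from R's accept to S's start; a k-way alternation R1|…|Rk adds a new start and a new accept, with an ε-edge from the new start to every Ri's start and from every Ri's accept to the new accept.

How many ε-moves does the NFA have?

9

Per subexpression:
Each of the 6 symbol leaves contributes 0 ε-transitions.
  ada → 2 ε-transitions
  b|c|ada → 8 ε-transitions
  (b|c|ada)b → 9 ε-transitions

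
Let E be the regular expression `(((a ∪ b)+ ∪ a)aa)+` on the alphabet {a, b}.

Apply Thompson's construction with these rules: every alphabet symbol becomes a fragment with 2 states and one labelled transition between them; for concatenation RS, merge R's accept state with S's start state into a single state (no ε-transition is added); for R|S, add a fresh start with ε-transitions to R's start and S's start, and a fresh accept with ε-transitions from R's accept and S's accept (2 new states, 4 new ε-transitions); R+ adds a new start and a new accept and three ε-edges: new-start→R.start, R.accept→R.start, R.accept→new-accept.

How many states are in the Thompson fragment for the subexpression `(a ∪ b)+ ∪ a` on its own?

Fragment for `(a ∪ b)+ ∪ a`:
Each of the 3 symbol leaves contributes a 2-state fragment.
  a ∪ b — 6 states
  (a ∪ b)+ — 8 states
  (a ∪ b)+ ∪ a — 12 states

12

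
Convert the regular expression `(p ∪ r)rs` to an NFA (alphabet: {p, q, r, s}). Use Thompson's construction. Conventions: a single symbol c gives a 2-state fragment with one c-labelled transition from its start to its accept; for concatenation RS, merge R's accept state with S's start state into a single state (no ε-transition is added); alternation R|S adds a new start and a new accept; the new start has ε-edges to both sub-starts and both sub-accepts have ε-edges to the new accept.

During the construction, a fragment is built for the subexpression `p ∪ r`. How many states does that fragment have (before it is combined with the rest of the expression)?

6

Fragment for `p ∪ r`:
Each of the 2 symbol leaves contributes a 2-state fragment.
  p ∪ r — 6 states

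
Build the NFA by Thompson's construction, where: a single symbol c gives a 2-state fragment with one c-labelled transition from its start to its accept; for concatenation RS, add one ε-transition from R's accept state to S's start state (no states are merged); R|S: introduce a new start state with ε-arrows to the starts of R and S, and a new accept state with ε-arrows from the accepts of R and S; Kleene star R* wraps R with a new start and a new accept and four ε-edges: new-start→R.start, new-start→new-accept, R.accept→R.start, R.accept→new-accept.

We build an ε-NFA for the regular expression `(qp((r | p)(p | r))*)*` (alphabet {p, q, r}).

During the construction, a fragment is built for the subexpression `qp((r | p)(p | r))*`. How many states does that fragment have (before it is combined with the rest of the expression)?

Fragment for `qp((r | p)(p | r))*`:
Each of the 6 symbol leaves contributes a 2-state fragment.
  r | p — 6 states
  p | r — 6 states
  (r | p)(p | r) — 12 states
  ((r | p)(p | r))* — 14 states
  qp((r | p)(p | r))* — 18 states

18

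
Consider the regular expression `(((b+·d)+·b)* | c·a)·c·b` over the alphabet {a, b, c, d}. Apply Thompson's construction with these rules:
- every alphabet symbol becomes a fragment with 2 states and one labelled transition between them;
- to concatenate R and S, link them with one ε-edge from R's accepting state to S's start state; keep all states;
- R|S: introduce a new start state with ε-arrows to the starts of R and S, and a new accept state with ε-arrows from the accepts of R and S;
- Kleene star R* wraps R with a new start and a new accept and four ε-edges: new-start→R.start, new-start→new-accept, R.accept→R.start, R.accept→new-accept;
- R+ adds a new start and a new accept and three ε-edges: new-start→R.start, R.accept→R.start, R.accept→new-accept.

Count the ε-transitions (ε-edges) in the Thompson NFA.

Building bottom-up:
Each of the 7 symbol leaves contributes 0 ε-transitions.
  b+ = 3 ε-transitions
  b+·d = 4 ε-transitions
  (b+·d)+ = 7 ε-transitions
  (b+·d)+·b = 8 ε-transitions
  ((b+·d)+·b)* = 12 ε-transitions
  c·a = 1 ε-transition
  ((b+·d)+·b)* | c·a = 17 ε-transitions
  (((b+·d)+·b)* | c·a)·c·b = 19 ε-transitions

19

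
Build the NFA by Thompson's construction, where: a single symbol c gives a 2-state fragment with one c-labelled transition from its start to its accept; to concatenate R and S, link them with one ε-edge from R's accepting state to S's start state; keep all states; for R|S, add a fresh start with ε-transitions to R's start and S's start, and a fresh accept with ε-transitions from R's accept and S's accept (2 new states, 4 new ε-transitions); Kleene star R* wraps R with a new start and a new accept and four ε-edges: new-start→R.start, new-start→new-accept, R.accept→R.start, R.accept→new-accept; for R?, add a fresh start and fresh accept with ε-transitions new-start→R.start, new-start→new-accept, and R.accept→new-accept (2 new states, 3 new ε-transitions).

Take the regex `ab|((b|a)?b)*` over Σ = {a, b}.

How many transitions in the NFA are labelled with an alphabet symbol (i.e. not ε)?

Bottom-up over the parse tree:
Each of the 5 symbol leaves contributes exactly 1 symbol transition.
  ab — 2 symbol transitions
  b|a — 2 symbol transitions
  (b|a)? — 2 symbol transitions
  (b|a)?b — 3 symbol transitions
  ((b|a)?b)* — 3 symbol transitions
  ab|((b|a)?b)* — 5 symbol transitions

5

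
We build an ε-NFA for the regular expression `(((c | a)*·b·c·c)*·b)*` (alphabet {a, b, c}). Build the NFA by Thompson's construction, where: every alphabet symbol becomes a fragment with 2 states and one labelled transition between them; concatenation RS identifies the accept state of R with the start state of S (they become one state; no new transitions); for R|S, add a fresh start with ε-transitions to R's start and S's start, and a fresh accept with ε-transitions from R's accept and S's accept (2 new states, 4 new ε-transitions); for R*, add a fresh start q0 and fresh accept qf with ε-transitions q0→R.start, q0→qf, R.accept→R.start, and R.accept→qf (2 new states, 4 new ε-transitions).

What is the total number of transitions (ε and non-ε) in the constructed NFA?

22

Per subexpression:
Each of the 6 symbol leaves contributes 1 transition (1 symbol, 0 ε).
  c | a = 6 transitions (2 symbol, 4 ε)
  (c | a)* = 10 transitions (2 symbol, 8 ε)
  (c | a)*·b·c·c = 13 transitions (5 symbol, 8 ε)
  ((c | a)*·b·c·c)* = 17 transitions (5 symbol, 12 ε)
  ((c | a)*·b·c·c)*·b = 18 transitions (6 symbol, 12 ε)
  (((c | a)*·b·c·c)*·b)* = 22 transitions (6 symbol, 16 ε)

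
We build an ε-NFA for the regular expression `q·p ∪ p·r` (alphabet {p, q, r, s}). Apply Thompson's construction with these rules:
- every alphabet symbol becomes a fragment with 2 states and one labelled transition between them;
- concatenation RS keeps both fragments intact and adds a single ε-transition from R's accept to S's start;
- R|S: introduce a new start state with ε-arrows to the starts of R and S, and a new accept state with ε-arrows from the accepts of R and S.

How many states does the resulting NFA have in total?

10

Building bottom-up:
Each of the 4 symbol leaves contributes a 2-state fragment.
  q·p → 4 states
  p·r → 4 states
  q·p ∪ p·r → 10 states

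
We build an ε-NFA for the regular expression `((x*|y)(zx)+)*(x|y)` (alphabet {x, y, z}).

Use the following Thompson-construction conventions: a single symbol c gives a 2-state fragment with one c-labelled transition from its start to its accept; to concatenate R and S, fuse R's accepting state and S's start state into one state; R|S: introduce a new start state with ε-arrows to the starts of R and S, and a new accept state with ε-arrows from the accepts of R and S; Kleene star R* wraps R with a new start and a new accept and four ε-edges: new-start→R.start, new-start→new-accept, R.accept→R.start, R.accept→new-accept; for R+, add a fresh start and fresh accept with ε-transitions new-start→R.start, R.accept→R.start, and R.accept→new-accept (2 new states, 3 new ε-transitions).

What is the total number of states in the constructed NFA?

19

By structural recursion:
Each of the 6 symbol leaves contributes a 2-state fragment.
  x* = 4 states
  x*|y = 8 states
  zx = 3 states
  (zx)+ = 5 states
  (x*|y)(zx)+ = 12 states
  ((x*|y)(zx)+)* = 14 states
  x|y = 6 states
  ((x*|y)(zx)+)*(x|y) = 19 states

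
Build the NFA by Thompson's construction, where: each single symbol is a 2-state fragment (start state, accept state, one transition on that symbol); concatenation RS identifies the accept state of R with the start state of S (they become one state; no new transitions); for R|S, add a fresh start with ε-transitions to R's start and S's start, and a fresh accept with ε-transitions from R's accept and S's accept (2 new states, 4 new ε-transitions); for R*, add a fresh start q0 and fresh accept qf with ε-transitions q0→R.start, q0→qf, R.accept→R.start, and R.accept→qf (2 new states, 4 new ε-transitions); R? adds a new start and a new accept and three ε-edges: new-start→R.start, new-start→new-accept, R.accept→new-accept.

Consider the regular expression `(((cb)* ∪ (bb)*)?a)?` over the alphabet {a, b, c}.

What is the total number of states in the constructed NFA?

Recursing over subexpressions:
Each of the 5 symbol leaves contributes a 2-state fragment.
  cb — 3 states
  (cb)* — 5 states
  bb — 3 states
  (bb)* — 5 states
  (cb)* ∪ (bb)* — 12 states
  ((cb)* ∪ (bb)*)? — 14 states
  ((cb)* ∪ (bb)*)?a — 15 states
  (((cb)* ∪ (bb)*)?a)? — 17 states

17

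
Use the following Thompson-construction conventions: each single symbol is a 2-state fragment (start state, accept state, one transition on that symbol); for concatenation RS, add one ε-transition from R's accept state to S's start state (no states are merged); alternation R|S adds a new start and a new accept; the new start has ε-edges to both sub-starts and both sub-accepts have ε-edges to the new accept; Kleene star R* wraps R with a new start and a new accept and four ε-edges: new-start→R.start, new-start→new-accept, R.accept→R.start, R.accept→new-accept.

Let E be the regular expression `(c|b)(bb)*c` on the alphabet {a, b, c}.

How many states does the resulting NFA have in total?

Recursing over subexpressions:
Each of the 5 symbol leaves contributes a 2-state fragment.
  c|b — 6 states
  bb — 4 states
  (bb)* — 6 states
  (c|b)(bb)*c — 14 states

14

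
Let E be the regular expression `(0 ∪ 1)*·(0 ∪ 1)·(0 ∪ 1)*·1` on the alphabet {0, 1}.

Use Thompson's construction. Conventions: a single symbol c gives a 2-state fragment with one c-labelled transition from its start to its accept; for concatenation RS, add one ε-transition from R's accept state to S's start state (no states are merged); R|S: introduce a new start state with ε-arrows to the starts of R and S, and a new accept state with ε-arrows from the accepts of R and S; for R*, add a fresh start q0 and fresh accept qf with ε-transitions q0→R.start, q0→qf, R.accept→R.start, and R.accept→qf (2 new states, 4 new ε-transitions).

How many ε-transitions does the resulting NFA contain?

Bottom-up over the parse tree:
Each of the 7 symbol leaves contributes 0 ε-transitions.
  0 ∪ 1 — 4 ε-transitions
  (0 ∪ 1)* — 8 ε-transitions
  0 ∪ 1 — 4 ε-transitions
  0 ∪ 1 — 4 ε-transitions
  (0 ∪ 1)* — 8 ε-transitions
  (0 ∪ 1)*·(0 ∪ 1)·(0 ∪ 1)*·1 — 23 ε-transitions

23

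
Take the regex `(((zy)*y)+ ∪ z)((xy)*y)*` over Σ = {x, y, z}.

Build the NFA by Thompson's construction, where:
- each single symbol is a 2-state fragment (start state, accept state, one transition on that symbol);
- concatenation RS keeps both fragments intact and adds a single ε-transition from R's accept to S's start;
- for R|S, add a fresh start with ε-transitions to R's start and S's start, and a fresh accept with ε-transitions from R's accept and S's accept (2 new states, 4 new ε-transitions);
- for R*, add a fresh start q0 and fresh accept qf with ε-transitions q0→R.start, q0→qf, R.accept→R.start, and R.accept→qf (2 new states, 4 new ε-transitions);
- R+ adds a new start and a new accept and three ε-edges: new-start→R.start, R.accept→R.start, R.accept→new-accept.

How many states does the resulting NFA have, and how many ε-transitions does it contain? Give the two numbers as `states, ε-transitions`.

Building bottom-up:
Each of the 7 symbol leaves contributes 2 states and 0 ε-transitions.
  zy → 4 states, 1 ε-transition
  (zy)* → 6 states, 5 ε-transitions
  (zy)*y → 8 states, 6 ε-transitions
  ((zy)*y)+ → 10 states, 9 ε-transitions
  ((zy)*y)+ ∪ z → 14 states, 13 ε-transitions
  xy → 4 states, 1 ε-transition
  (xy)* → 6 states, 5 ε-transitions
  (xy)*y → 8 states, 6 ε-transitions
  ((xy)*y)* → 10 states, 10 ε-transitions
  (((zy)*y)+ ∪ z)((xy)*y)* → 24 states, 24 ε-transitions

24, 24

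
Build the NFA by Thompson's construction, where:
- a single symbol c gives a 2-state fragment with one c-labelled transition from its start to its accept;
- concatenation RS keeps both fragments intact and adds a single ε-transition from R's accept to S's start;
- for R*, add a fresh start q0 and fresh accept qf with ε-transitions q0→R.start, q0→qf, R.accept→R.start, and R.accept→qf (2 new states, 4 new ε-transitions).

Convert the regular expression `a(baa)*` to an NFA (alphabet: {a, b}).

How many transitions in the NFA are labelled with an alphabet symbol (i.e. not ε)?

By structural recursion:
Each of the 4 symbol leaves contributes exactly 1 symbol transition.
  baa → 3 symbol transitions
  (baa)* → 3 symbol transitions
  a(baa)* → 4 symbol transitions

4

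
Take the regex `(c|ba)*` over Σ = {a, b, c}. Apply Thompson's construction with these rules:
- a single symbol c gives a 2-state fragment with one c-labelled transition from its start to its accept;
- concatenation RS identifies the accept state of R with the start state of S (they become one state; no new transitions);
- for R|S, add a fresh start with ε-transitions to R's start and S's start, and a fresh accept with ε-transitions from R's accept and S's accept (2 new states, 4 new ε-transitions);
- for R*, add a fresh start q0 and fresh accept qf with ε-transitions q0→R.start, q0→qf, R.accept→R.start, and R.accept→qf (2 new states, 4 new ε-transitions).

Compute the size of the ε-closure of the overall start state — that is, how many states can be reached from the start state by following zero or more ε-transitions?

Let C(F) = |ε-closure(F.start)| within fragment F, and note whether F accepts ε. Symbol fragments have C = 1 and do not accept ε. Then:
  ba → |ε-closure| equals the left operand's closure size = 1 (its accept is not ε-reachable, so the closure stops there)
  c|ba → new start ε-reaches every alternative's start; none of them accept ε, so the new accept is not reached: |ε-closure| = 1 + 1 + 1 = 3
  (c|ba)* → |ε-closure| = 1 (new start) + 3 (body) + 1 (new accept) = 5

5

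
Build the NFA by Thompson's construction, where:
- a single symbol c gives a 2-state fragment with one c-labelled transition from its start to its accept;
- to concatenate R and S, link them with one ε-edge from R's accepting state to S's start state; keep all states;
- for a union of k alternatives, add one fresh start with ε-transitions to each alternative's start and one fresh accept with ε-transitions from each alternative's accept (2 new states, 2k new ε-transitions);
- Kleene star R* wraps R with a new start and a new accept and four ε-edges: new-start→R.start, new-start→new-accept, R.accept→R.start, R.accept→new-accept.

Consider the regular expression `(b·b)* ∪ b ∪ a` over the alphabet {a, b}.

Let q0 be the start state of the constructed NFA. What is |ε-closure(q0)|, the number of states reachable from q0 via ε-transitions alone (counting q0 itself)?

Let C(F) = |ε-closure(F.start)| within fragment F, and note whether F accepts ε. Symbol fragments have C = 1 and do not accept ε. Then:
  b·b — |closure| equals the left operand's closure size = 1 (its accept is not ε-reachable, so the closure stops there)
  (b·b)* — the star's fresh start ε-reaches both the body's start and the fresh accept: |closure| = 2 + 1 = 3
  (b·b)* ∪ b ∪ a — |closure| = 1 (new start) + (3 + 1 + 1) + 1 (new accept, since some branch ε-reaches its own accept) = 7

7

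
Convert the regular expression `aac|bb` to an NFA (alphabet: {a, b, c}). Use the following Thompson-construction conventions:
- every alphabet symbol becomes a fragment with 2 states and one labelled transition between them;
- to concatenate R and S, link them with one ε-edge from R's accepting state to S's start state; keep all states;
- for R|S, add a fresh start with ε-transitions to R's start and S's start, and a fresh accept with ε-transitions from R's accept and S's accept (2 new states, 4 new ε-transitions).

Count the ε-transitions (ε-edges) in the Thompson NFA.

7

Bottom-up over the parse tree:
Each of the 5 symbol leaves contributes 0 ε-transitions.
  aac → 2 ε-transitions
  bb → 1 ε-transition
  aac|bb → 7 ε-transitions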